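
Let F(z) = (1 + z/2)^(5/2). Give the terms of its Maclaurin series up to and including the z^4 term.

-5*z^4/2048 + 5*z^3/128 + 15*z^2/32 + 5*z/4 + 1

[z^0] = 1;  [z^1] = 5/4;  [z^2] = 15/32;  [z^3] = 5/128;  [z^4] = -5/2048.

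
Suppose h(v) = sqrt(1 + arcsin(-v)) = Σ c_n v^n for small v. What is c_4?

-31/384

Substitute the inner expansion into the outer series and collect powers.
h(0) = 1
h′(0) = -1/2
h′′(0) = -1/4
h′′′(0) = -7/8
h^(4)(0) = -31/16
So c_4 = h^(4)(0)/4! = -31/384.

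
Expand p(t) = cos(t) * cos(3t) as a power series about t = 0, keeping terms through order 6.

-26*t^6/9 + 17*t^4/3 - 5*t^2 + 1

Write out both Maclaurin series and multiply, keeping only the needed powers.
p(0) = 1
p′(0) = 0
p′′(0) = -10
p′′′(0) = 0
p^(4)(0) = 136
p^(5)(0) = 0
p^(6)(0) = -2080
Then c_k = p^(k)(0)/k! gives each Taylor coefficient.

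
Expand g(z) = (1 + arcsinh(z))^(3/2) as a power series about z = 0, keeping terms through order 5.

Substitute the inner expansion into the outer series and collect powers.
[z^0] = 1;  [z^1] = 3/2;  [z^2] = 3/8;  [z^3] = -5/16;  [z^4] = -13/128;  [z^5] = 169/1280.

169*z^5/1280 - 13*z^4/128 - 5*z^3/16 + 3*z^2/8 + 3*z/2 + 1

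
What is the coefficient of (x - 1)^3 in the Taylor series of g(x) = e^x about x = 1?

e/6

Compute the successive derivatives at the expansion point and divide by k!.
[(x - 1)^0] = e;  [(x - 1)^1] = e;  [(x - 1)^2] = e/2;  [(x - 1)^3] = e/6.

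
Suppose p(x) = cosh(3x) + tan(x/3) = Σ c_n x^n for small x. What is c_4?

27/8

Combine the two series term by term.
p(0) = 1
p′(0) = 1/3
p′′(0) = 9
p′′′(0) = 2/27
p^(4)(0) = 81
Then c_k = p^(k)(0)/k! gives each Taylor coefficient.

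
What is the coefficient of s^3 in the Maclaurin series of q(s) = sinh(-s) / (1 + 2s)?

-25/6

Write out both Maclaurin series and multiply, keeping only the needed powers.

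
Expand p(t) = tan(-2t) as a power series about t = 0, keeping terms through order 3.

-8*t^3/3 - 2*t

Apply the Taylor formula c_k = f^(k)(a)/k!.
[t^0] = 0;  [t^1] = -2;  [t^2] = 0;  [t^3] = -8/3.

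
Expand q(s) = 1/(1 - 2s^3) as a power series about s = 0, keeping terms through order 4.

Use the known series and substitute for the argument.
[s^0] = 1;  [s^1] = 0;  [s^2] = 0;  [s^3] = 2;  [s^4] = 0.

2*s^3 + 1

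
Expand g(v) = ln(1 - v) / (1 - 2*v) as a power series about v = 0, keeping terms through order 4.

-131*v^4/12 - 16*v^3/3 - 5*v^2/2 - v

Use 1/(1 - r) = Σ r^k on the denominator, then take the Cauchy product.
[v^0] = 0;  [v^1] = -1;  [v^2] = -5/2;  [v^3] = -16/3;  [v^4] = -131/12.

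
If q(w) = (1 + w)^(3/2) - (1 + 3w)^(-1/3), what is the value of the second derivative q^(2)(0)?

-13/4

Add the two expansions coefficient-wise.
The coefficient of w^2 in the expansion is -13/8, so q′′(0) = 2! * (-13/8) = -13/4.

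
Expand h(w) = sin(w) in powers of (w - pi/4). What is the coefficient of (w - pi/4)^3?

c_3 = h′′′(pi/4)/3! = -sqrt(2)/12.

-sqrt(2)/12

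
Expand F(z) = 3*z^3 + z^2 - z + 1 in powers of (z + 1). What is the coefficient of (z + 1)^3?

[(z + 1)^0] = 0;  [(z + 1)^1] = 6;  [(z + 1)^2] = -8;  [(z + 1)^3] = 3.

3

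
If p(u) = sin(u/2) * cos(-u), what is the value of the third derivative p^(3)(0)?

Expand each factor separately, then convolve coefficients.
The coefficient of u^3 in the expansion is -13/48, so p′′′(0) = 3! * (-13/48) = -13/8.

-13/8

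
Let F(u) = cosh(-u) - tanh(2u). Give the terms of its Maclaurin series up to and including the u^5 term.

Combine the two series term by term.
F(0) = 1
F′(0) = -2
F′′(0) = 1
F′′′(0) = 16
F^(4)(0) = 1
F^(5)(0) = -512

-64*u^5/15 + u^4/24 + 8*u^3/3 + u^2/2 - 2*u + 1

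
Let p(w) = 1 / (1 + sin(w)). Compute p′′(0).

2

Use the geometric series for the reciprocal, then substitute.
From the series, [w^2] p = 1; multiply by 2! = 2 to get 2.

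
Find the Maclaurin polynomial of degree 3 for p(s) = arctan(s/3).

-s^3/81 + s/3

[s^0] = 0;  [s^1] = 1/3;  [s^2] = 0;  [s^3] = -1/81.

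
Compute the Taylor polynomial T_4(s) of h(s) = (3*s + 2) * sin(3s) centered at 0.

Shift and add copies of the series according to the polynomial's terms.

-27*s^4/2 - 9*s^3 + 9*s^2 + 6*s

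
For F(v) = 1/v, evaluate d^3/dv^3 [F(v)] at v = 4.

The coefficient of (v - 4)^3 in the expansion is -1/256, so F′′′(4) = 3! * (-1/256) = -3/128.

-3/128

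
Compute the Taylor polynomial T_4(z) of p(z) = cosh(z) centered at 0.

p(0) = 1
p′(0) = 0
p′′(0) = 1
p′′′(0) = 0
p^(4)(0) = 1

z^4/24 + z^2/2 + 1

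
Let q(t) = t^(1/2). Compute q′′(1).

The coefficient of (t - 1)^2 in the expansion is -1/8, so q′′(1) = 2! * (-1/8) = -1/4.

-1/4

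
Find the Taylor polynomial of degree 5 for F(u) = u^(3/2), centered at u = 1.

[(u - 1)^0] = 1;  [(u - 1)^1] = 3/2;  [(u - 1)^2] = 3/8;  [(u - 1)^3] = -1/16;  [(u - 1)^4] = 3/128;  [(u - 1)^5] = -3/256.

-3*(u - 1)^5/256 + 3*(u - 1)^4/128 - (u - 1)^3/16 + 3*(u - 1)^2/8 + 3*(u - 1)/2 + 1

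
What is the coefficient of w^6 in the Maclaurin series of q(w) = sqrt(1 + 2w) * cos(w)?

-46/45

Write out both Maclaurin series and multiply, keeping only the needed powers.
q(0) = 1
q′(0) = 1
q′′(0) = -2
q′′′(0) = 0
q^(4)(0) = -8
q^(5)(0) = 80
q^(6)(0) = -736
Then c_k = q^(k)(0)/k! gives each Taylor coefficient.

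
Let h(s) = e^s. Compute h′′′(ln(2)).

The coefficient of (s - ln(2))^3 in the expansion is 1/3, so h′′′(ln(2)) = 3! * (1/3) = 2.

2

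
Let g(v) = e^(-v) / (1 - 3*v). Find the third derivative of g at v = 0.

Expand 1/(denominator) as a geometric series and multiply by the numerator's series.
The coefficient of v^3 in the expansion is 58/3, so g′′′(0) = 3! * (58/3) = 116.

116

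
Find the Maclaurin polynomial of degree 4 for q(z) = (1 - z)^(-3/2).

Use the known series and substitute for the argument.
q(0) = 1
q′(0) = 3/2
q′′(0) = 15/4
q′′′(0) = 105/8
q^(4)(0) = 945/16

315*z^4/128 + 35*z^3/16 + 15*z^2/8 + 3*z/2 + 1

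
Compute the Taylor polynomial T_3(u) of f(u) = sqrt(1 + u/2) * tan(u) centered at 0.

Take the Cauchy product of the two expansions.

29*u^3/96 + u^2/4 + u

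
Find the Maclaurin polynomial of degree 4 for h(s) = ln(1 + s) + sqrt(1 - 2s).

-7*s^4/8 - s^3/6 - s^2 + 1

Combine the two series term by term.
h(0) = 1
h′(0) = 0
h′′(0) = -2
h′′′(0) = -1
h^(4)(0) = -21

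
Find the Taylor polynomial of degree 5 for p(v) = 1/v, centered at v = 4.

-(v - 4)^5/4096 + (v - 4)^4/1024 - (v - 4)^3/256 + (v - 4)^2/64 - (v - 4)/16 + 1/4

Compute the successive derivatives at the expansion point and divide by k!.
p(4) = 1/4
p′(4) = -1/16
p′′(4) = 1/32
p′′′(4) = -3/128
p^(4)(4) = 3/128
p^(5)(4) = -15/512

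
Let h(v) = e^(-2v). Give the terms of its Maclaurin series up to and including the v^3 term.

Apply the Taylor formula c_k = f^(k)(a)/k!.
h(0) = 1
h′(0) = -2
h′′(0) = 4
h′′′(0) = -8

-4*v^3/3 + 2*v^2 - 2*v + 1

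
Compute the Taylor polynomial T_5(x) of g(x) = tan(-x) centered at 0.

Use the known series and substitute for the argument.
[x^0] = 0;  [x^1] = -1;  [x^2] = 0;  [x^3] = -1/3;  [x^4] = 0;  [x^5] = -2/15.

-2*x^5/15 - x^3/3 - x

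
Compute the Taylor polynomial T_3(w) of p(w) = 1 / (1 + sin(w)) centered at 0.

-5*w^3/6 + w^2 - w + 1

Expand as Σ (-1)^k u^k with u equal to the inner function's series.
[w^0] = 1;  [w^1] = -1;  [w^2] = 1;  [w^3] = -5/6.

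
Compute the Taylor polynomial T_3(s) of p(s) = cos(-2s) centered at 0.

p(0) = 1
p′(0) = 0
p′′(0) = -4
p′′′(0) = 0
Then c_k = p^(k)(0)/k! gives each Taylor coefficient.

1 - 2*s^2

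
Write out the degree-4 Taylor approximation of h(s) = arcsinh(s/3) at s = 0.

Differentiate repeatedly and evaluate at the center.
[s^0] = 0;  [s^1] = 1/3;  [s^2] = 0;  [s^3] = -1/162;  [s^4] = 0.

-s^3/162 + s/3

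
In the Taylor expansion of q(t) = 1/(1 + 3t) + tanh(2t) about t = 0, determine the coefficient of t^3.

Expand each term separately and add.
q(0) = 1
q′(0) = -1
q′′(0) = 18
q′′′(0) = -178
Dividing each by k! gives the coefficients c_0, ..., c_3.

-89/3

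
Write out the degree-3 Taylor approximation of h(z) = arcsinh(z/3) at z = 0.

h(0) = 0
h′(0) = 1/3
h′′(0) = 0
h′′′(0) = -1/27
Dividing each by k! gives the coefficients c_0, ..., c_3.

-z^3/162 + z/3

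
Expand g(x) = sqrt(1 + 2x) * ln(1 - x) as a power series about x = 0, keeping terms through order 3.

Multiply the two series term by term and collect like powers.

-x^3/3 - 3*x^2/2 - x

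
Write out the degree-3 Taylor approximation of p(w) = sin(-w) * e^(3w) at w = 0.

Expand each factor separately, then convolve coefficients.

-13*w^3/3 - 3*w^2 - w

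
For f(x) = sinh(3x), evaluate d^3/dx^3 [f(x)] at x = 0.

The coefficient of x^3 in the expansion is 9/2, so f′′′(0) = 3! * (9/2) = 27.

27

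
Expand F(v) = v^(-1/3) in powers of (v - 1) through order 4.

F(1) = 1
F′(1) = -1/3
F′′(1) = 4/9
F′′′(1) = -28/27
F^(4)(1) = 280/81

35*(v - 1)^4/243 - 14*(v - 1)^3/81 + 2*(v - 1)^2/9 - (v - 1)/3 + 1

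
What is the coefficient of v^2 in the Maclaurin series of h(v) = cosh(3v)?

9/2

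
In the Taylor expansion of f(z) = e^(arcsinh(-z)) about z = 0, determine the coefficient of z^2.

Substitute the inner expansion into the outer series and collect powers.
f(0) = 1
f′(0) = -1
f′′(0) = 1
Dividing each by k! gives the coefficients c_0, ..., c_2.

1/2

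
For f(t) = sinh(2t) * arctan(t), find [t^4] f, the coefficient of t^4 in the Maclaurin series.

Expand each factor separately, then convolve coefficients.
f(0) = 0
f′(0) = 0
f′′(0) = 4
f′′′(0) = 0
f^(4)(0) = 16
Then c_k = f^(k)(0)/k! gives each Taylor coefficient.

2/3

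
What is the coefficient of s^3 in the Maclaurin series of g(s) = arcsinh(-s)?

Apply the Taylor formula c_k = f^(k)(a)/k!.
g(0) = 0
g′(0) = -1
g′′(0) = 0
g′′′(0) = 1
So c_3 = g′′′(0)/3! = 1/6.

1/6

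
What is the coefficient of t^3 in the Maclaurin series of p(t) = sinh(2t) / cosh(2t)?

-8/3

Divide the numerator series by the denominator series (power-series long division).
p(0) = 0
p′(0) = 2
p′′(0) = 0
p′′′(0) = -16
Then c_k = p^(k)(0)/k! gives each Taylor coefficient.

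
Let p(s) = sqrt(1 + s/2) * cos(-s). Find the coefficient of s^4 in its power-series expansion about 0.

337/6144

Take the Cauchy product of the two expansions.
[s^0] = 1;  [s^1] = 1/4;  [s^2] = -17/32;  [s^3] = -15/128;  [s^4] = 337/6144.
So c_4 = p^(4)(0)/4! = 337/6144.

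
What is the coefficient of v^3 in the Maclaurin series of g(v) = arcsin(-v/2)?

g(0) = 0
g′(0) = -1/2
g′′(0) = 0
g′′′(0) = -1/8

-1/48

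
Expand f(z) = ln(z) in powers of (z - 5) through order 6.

-(z - 5)^6/93750 + (z - 5)^5/15625 - (z - 5)^4/2500 + (z - 5)^3/375 - (z - 5)^2/50 + (z - 5)/5 + ln(5)

Use the known series and substitute for the argument.
[(z - 5)^0] = ln(5);  [(z - 5)^1] = 1/5;  [(z - 5)^2] = -1/50;  [(z - 5)^3] = 1/375;  [(z - 5)^4] = -1/2500;  [(z - 5)^5] = 1/15625;  [(z - 5)^6] = -1/93750.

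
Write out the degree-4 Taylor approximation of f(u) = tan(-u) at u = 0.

-u^3/3 - u

f(0) = 0
f′(0) = -1
f′′(0) = 0
f′′′(0) = -2
f^(4)(0) = 0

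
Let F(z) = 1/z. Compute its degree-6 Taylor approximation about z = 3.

(z - 3)^6/2187 - (z - 3)^5/729 + (z - 3)^4/243 - (z - 3)^3/81 + (z - 3)^2/27 - (z - 3)/9 + 1/3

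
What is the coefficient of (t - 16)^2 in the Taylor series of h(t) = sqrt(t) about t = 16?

Compute the successive derivatives at the expansion point and divide by k!.
[(t - 16)^0] = 4;  [(t - 16)^1] = 1/8;  [(t - 16)^2] = -1/512.
So c_2 = h′′(16)/2! = -1/512.

-1/512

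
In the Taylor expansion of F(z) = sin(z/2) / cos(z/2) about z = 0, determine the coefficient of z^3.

1/24

Invert the denominator's series and multiply.
F(0) = 0
F′(0) = 1/2
F′′(0) = 0
F′′′(0) = 1/4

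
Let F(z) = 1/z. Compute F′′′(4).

From the series, [(z - 4)^3] F = -1/256; multiply by 3! = 6 to get -3/128.

-3/128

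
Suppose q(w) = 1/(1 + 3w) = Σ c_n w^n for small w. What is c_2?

9

Apply the Taylor formula c_k = f^(k)(a)/k!.
q(0) = 1
q′(0) = -3
q′′(0) = 18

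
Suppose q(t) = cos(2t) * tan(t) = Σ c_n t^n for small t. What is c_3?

Expand each factor separately, then convolve coefficients.
q(0) = 0
q′(0) = 1
q′′(0) = 0
q′′′(0) = -10
So c_3 = q′′′(0)/3! = -5/3.

-5/3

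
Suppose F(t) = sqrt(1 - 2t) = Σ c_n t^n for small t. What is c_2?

Compute the successive derivatives at the expansion point and divide by k!.
So c_2 = F′′(0)/2! = -1/2.

-1/2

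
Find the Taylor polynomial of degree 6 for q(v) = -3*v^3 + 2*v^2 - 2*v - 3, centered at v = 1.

q(1) = -6
q′(1) = -7
q′′(1) = -14
q′′′(1) = -18
q^(4)(1) = 0
q^(5)(1) = 0
q^(6)(1) = 0

-3*(v - 1)^3 - 7*(v - 1)^2 - 7*(v - 1) - 6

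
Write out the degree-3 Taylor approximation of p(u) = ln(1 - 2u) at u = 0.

-8*u^3/3 - 2*u^2 - 2*u

p(0) = 0
p′(0) = -2
p′′(0) = -4
p′′′(0) = -16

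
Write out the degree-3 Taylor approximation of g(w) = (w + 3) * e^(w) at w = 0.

Distribute the polynomial across the series and collect like powers.
g(0) = 3
g′(0) = 4
g′′(0) = 5
g′′′(0) = 6
The Taylor polynomial is Σ g^(k)(0)/k! · w^k.

w^3 + 5*w^2/2 + 4*w + 3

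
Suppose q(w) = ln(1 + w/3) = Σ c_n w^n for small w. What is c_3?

q(0) = 0
q′(0) = 1/3
q′′(0) = -1/9
q′′′(0) = 2/27

1/81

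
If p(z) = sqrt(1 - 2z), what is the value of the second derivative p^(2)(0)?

-1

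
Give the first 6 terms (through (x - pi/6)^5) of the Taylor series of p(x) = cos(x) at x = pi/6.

-(x - pi/6)^5/240 + sqrt(3)*(x - pi/6)^4/48 + (x - pi/6)^3/12 - sqrt(3)*(x - pi/6)^2/4 - (x - pi/6)/2 + sqrt(3)/2

p(pi/6) = sqrt(3)/2
p′(pi/6) = -1/2
p′′(pi/6) = -sqrt(3)/2
p′′′(pi/6) = 1/2
p^(4)(pi/6) = sqrt(3)/2
p^(5)(pi/6) = -1/2
Dividing each by k! gives the coefficients c_0, ..., c_5.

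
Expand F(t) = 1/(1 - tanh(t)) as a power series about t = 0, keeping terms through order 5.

Substitute the inner expansion into the outer series and collect powers.
F(0) = 1
F′(0) = 1
F′′(0) = 2
F′′′(0) = 4
F^(4)(0) = 8
F^(5)(0) = 16

2*t^5/15 + t^4/3 + 2*t^3/3 + t^2 + t + 1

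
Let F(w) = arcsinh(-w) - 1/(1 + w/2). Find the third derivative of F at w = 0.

7/4

Expand each term separately and add.
The coefficient of w^3 in the expansion is 7/24, so F′′′(0) = 3! * (7/24) = 7/4.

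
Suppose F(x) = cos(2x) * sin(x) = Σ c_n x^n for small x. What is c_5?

Expand each factor separately, then convolve coefficients.
F(0) = 0
F′(0) = 1
F′′(0) = 0
F′′′(0) = -13
F^(4)(0) = 0
F^(5)(0) = 121
So c_5 = F^(5)(0)/5! = 121/120.

121/120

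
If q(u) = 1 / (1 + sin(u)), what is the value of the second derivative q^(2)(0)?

2

Use the geometric series for the reciprocal, then substitute.
From the series, [u^2] q = 1; multiply by 2! = 2 to get 2.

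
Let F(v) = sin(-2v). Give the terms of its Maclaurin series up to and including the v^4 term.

4*v^3/3 - 2*v

Apply the Taylor formula c_k = f^(k)(a)/k!.
[v^0] = 0;  [v^1] = -2;  [v^2] = 0;  [v^3] = 4/3;  [v^4] = 0.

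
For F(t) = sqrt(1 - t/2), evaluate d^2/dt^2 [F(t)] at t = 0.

-1/16

From the series, [t^2] F = -1/32; multiply by 2! = 2 to get -1/16.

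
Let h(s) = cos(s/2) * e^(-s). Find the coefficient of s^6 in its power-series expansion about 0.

Multiply the two series term by term and collect like powers.
So c_6 = h^(6)(0)/6! = -13/5120.

-13/5120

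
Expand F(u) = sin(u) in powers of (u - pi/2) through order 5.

(u - pi/2)^4/24 - (u - pi/2)^2/2 + 1

Use the known series and substitute for the argument.
F(pi/2) = 1
F′(pi/2) = 0
F′′(pi/2) = -1
F′′′(pi/2) = 0
F^(4)(pi/2) = 1
F^(5)(pi/2) = 0
Dividing each by k! gives the coefficients c_0, ..., c_5.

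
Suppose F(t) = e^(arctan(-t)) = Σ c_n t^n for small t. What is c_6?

Compose series: expand the inner function first, then feed it into the outer expansion.
F(0) = 1
F′(0) = -1
F′′(0) = 1
F′′′(0) = 1
F^(4)(0) = -7
F^(5)(0) = -5
F^(6)(0) = 145
So c_6 = F^(6)(0)/6! = 29/144.

29/144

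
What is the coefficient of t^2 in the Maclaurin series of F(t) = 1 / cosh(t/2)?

Invert the denominator's series and multiply.
F(0) = 1
F′(0) = 0
F′′(0) = -1/4
So c_2 = F′′(0)/2! = -1/8.

-1/8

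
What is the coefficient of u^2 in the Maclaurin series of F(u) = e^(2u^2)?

2

Use the known series and substitute for the argument.
F(0) = 1
F′(0) = 0
F′′(0) = 4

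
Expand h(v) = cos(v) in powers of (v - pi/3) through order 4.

Differentiate repeatedly and evaluate at the center.

(v - pi/3)^4/48 + sqrt(3)*(v - pi/3)^3/12 - (v - pi/3)^2/4 - sqrt(3)*(v - pi/3)/2 + 1/2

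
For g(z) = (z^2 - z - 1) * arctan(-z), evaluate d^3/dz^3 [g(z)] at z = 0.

-8

Multiply each power in the prefactor through the base expansion.
From the series, [z^3] g = -4/3; multiply by 3! = 6 to get -8.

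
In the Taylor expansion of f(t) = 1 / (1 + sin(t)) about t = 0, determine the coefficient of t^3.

Expand as Σ (-1)^k u^k with u equal to the inner function's series.
[t^0] = 1;  [t^1] = -1;  [t^2] = 1;  [t^3] = -5/6.
So c_3 = f′′′(0)/3! = -5/6.

-5/6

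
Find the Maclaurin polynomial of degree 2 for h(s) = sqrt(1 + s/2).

h(0) = 1
h′(0) = 1/4
h′′(0) = -1/16

-s^2/32 + s/4 + 1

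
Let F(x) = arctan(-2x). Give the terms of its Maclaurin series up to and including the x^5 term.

-32*x^5/5 + 8*x^3/3 - 2*x

F(0) = 0
F′(0) = -2
F′′(0) = 0
F′′′(0) = 16
F^(4)(0) = 0
F^(5)(0) = -768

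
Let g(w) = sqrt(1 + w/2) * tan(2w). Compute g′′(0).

Take the Cauchy product of the two expansions.
From the series, [w^2] g = 1/2; multiply by 2! = 2 to get 1.

1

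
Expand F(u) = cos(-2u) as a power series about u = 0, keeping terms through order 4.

F(0) = 1
F′(0) = 0
F′′(0) = -4
F′′′(0) = 0
F^(4)(0) = 16

2*u^4/3 - 2*u^2 + 1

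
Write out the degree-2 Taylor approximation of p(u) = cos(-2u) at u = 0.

Apply the Taylor formula c_k = f^(k)(a)/k!.
p(0) = 1
p′(0) = 0
p′′(0) = -4

1 - 2*u^2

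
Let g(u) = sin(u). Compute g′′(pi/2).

The coefficient of (u - pi/2)^2 in the expansion is -1/2, so g′′(pi/2) = 2! * (-1/2) = -1.

-1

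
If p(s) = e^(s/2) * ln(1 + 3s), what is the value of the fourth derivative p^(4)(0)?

-390

Take the Cauchy product of the two expansions.
From the series, [s^4] p = -65/4; multiply by 4! = 24 to get -390.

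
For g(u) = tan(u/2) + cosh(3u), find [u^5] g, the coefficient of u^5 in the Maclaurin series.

1/240

Combine the two series term by term.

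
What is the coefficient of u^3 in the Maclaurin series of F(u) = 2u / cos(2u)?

Write the quotient as an unknown series and match coefficients against numerator = denominator · series.
So c_3 = F′′′(0)/3! = 4.

4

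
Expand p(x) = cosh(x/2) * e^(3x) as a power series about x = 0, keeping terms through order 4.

1513*x^4/384 + 39*x^3/8 + 37*x^2/8 + 3*x + 1

Multiply the two series term by term and collect like powers.
p(0) = 1
p′(0) = 3
p′′(0) = 37/4
p′′′(0) = 117/4
p^(4)(0) = 1513/16
The Taylor polynomial is Σ p^(k)(0)/k! · x^k.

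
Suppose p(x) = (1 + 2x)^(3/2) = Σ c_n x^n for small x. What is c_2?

3/2

p(0) = 1
p′(0) = 3
p′′(0) = 3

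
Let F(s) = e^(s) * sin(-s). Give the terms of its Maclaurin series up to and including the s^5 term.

Multiply the two series term by term and collect like powers.

s^5/30 - s^3/3 - s^2 - s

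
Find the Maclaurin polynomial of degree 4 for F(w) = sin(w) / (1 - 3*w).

Expand 1/(denominator) as a geometric series and multiply by the numerator's series.
[w^0] = 0;  [w^1] = 1;  [w^2] = 3;  [w^3] = 53/6;  [w^4] = 53/2.

53*w^4/2 + 53*w^3/6 + 3*w^2 + w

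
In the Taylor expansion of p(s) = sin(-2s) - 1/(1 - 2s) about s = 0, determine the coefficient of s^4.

-16

Expand each term separately and add.
p(0) = -1
p′(0) = -4
p′′(0) = -8
p′′′(0) = -40
p^(4)(0) = -384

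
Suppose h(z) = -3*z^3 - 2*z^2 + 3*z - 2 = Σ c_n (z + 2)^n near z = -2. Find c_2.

[(z + 2)^0] = 8;  [(z + 2)^1] = -25;  [(z + 2)^2] = 16.
So c_2 = h′′(-2)/2! = 16.

16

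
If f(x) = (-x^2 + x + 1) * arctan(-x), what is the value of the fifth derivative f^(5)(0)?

-64

Shift and add copies of the series according to the polynomial's terms.
From the series, [x^5] f = -8/15; multiply by 5! = 120 to get -64.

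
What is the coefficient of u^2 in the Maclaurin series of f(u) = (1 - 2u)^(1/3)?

-4/9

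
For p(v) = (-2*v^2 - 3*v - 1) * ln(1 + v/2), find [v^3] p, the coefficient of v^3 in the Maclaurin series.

Shift and add copies of the series according to the polynomial's terms.
p(0) = 0
p′(0) = -1/2
p′′(0) = -11/4
p′′′(0) = -4
So c_3 = p′′′(0)/3! = -2/3.

-2/3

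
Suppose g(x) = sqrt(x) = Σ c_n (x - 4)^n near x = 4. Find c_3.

1/512

g(4) = 2
g′(4) = 1/4
g′′(4) = -1/32
g′′′(4) = 3/256
So c_3 = g′′′(4)/3! = 1/512.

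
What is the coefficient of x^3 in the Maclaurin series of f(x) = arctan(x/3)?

-1/81

Use the known series and substitute for the argument.
So c_3 = f′′′(0)/3! = -1/81.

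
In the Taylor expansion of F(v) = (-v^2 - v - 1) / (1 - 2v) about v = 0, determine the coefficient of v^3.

-14

Multiply each power in the prefactor through the base expansion.
F(0) = -1
F′(0) = -3
F′′(0) = -14
F′′′(0) = -84
The Taylor polynomial is Σ F^(k)(0)/k! · v^k.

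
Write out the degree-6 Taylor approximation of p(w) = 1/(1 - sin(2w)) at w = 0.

Substitute the inner expansion into the outer series and collect powers.
[w^0] = 1;  [w^1] = 2;  [w^2] = 4;  [w^3] = 20/3;  [w^4] = 32/3;  [w^5] = 244/15;  [w^6] = 1088/45.

1088*w^6/45 + 244*w^5/15 + 32*w^4/3 + 20*w^3/3 + 4*w^2 + 2*w + 1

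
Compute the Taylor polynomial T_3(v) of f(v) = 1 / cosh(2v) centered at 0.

Divide the numerator series by the denominator series (power-series long division).
f(0) = 1
f′(0) = 0
f′′(0) = -4
f′′′(0) = 0
Dividing each by k! gives the coefficients c_0, ..., c_3.

1 - 2*v^2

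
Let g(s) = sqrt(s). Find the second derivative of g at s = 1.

Apply the Taylor formula c_k = f^(k)(a)/k!.
From the series, [(s - 1)^2] g = -1/8; multiply by 2! = 2 to get -1/4.

-1/4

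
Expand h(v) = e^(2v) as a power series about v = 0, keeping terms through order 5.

Differentiate repeatedly and evaluate at the center.
[v^0] = 1;  [v^1] = 2;  [v^2] = 2;  [v^3] = 4/3;  [v^4] = 2/3;  [v^5] = 4/15.

4*v^5/15 + 2*v^4/3 + 4*v^3/3 + 2*v^2 + 2*v + 1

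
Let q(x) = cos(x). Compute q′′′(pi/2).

The coefficient of (x - pi/2)^3 in the expansion is 1/6, so q′′′(pi/2) = 3! * (1/6) = 1.

1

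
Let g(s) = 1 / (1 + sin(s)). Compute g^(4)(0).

Use the geometric series for the reciprocal, then substitute.
From the series, [s^4] g = 2/3; multiply by 4! = 24 to get 16.

16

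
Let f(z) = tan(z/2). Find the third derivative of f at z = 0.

Differentiate repeatedly and evaluate at the center.
The coefficient of z^3 in the expansion is 1/24, so f′′′(0) = 3! * (1/24) = 1/4.

1/4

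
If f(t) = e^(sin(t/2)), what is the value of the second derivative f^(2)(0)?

1/4

Let u equal the inner series; expand the outer function in u and truncate.
The coefficient of t^2 in the expansion is 1/8, so f′′(0) = 2! * (1/8) = 1/4.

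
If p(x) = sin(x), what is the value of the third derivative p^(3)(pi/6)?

The coefficient of (x - pi/6)^3 in the expansion is -sqrt(3)/12, so p′′′(pi/6) = 3! * (-sqrt(3)/12) = -sqrt(3)/2.

-sqrt(3)/2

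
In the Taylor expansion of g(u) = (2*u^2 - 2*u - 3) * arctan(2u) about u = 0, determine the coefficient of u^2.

-4

Multiply each power in the prefactor through the base expansion.
g(0) = 0
g′(0) = -6
g′′(0) = -8
The Taylor polynomial is Σ g^(k)(0)/k! · u^k.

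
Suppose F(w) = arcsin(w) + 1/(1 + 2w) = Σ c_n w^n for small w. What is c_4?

16

Add the two expansions coefficient-wise.
F(0) = 1
F′(0) = -1
F′′(0) = 8
F′′′(0) = -47
F^(4)(0) = 384
The Taylor polynomial is Σ F^(k)(0)/k! · w^k.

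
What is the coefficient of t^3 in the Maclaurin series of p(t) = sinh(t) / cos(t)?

Invert the denominator's series and multiply.
p(0) = 0
p′(0) = 1
p′′(0) = 0
p′′′(0) = 4
Dividing each by k! gives the coefficients c_0, ..., c_3.

2/3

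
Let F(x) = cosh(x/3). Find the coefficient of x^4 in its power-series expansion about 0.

Use the known series and substitute for the argument.
F(0) = 1
F′(0) = 0
F′′(0) = 1/9
F′′′(0) = 0
F^(4)(0) = 1/81

1/1944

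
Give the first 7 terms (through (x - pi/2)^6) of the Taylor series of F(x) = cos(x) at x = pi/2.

F(pi/2) = 0
F′(pi/2) = -1
F′′(pi/2) = 0
F′′′(pi/2) = 1
F^(4)(pi/2) = 0
F^(5)(pi/2) = -1
F^(6)(pi/2) = 0
The Taylor polynomial is Σ F^(k)(pi/2)/k! · (x - pi/2)^k.

-(x - pi/2)^5/120 + (x - pi/2)^3/6 - (x - pi/2)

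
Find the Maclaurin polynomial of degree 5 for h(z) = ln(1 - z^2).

-z^4/2 - z^2

[z^0] = 0;  [z^1] = 0;  [z^2] = -1;  [z^3] = 0;  [z^4] = -1/2;  [z^5] = 0.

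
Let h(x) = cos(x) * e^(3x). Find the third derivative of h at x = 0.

Take the Cauchy product of the two expansions.
The coefficient of x^3 in the expansion is 3, so h′′′(0) = 3! * (3) = 18.

18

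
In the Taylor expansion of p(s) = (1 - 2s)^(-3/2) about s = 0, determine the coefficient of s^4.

[s^0] = 1;  [s^1] = 3;  [s^2] = 15/2;  [s^3] = 35/2;  [s^4] = 315/8.

315/8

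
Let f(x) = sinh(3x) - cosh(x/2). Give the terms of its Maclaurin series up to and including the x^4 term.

Add the two expansions coefficient-wise.
f(0) = -1
f′(0) = 3
f′′(0) = -1/4
f′′′(0) = 27
f^(4)(0) = -1/16
Dividing each by k! gives the coefficients c_0, ..., c_4.

-x^4/384 + 9*x^3/2 - x^2/8 + 3*x - 1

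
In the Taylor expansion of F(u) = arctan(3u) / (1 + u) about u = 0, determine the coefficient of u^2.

Take the Cauchy product of the two expansions.
F(0) = 0
F′(0) = 3
F′′(0) = -6
Then c_k = F^(k)(0)/k! gives each Taylor coefficient.

-3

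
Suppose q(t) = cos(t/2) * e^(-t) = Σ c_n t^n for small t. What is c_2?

Take the Cauchy product of the two expansions.
q(0) = 1
q′(0) = -1
q′′(0) = 3/4
So c_2 = q′′(0)/2! = 3/8.

3/8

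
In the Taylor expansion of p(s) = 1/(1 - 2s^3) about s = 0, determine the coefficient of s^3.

p(0) = 1
p′(0) = 0
p′′(0) = 0
p′′′(0) = 12
So c_3 = p′′′(0)/3! = 2.

2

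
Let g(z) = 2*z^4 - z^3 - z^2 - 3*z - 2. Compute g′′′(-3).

-150

From the series, [(z + 3)^3] g = -25; multiply by 3! = 6 to get -150.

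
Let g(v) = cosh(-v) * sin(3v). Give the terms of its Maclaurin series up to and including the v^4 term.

Take the Cauchy product of the two expansions.
g(0) = 0
g′(0) = 3
g′′(0) = 0
g′′′(0) = -18
g^(4)(0) = 0

-3*v^3 + 3*v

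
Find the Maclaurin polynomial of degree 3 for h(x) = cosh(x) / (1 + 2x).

Take the Cauchy product of the two expansions.
h(0) = 1
h′(0) = -2
h′′(0) = 9
h′′′(0) = -54

-9*x^3 + 9*x^2/2 - 2*x + 1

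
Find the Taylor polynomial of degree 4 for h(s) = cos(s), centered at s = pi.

-(s - pi)^4/24 + (s - pi)^2/2 - 1

[(s - pi)^0] = -1;  [(s - pi)^1] = 0;  [(s - pi)^2] = 1/2;  [(s - pi)^3] = 0;  [(s - pi)^4] = -1/24.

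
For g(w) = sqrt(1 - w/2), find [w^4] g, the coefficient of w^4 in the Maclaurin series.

Differentiate repeatedly and evaluate at the center.
[w^0] = 1;  [w^1] = -1/4;  [w^2] = -1/32;  [w^3] = -1/128;  [w^4] = -5/2048.
So c_4 = g^(4)(0)/4! = -5/2048.

-5/2048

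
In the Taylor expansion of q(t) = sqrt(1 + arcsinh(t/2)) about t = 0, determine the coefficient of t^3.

Compose series: expand the inner function first, then feed it into the outer expansion.
q(0) = 1
q′(0) = 1/4
q′′(0) = -1/16
q′′′(0) = -1/64
So c_3 = q′′′(0)/3! = -1/384.

-1/384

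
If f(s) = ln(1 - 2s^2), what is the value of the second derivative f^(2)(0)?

-4

The coefficient of s^2 in the expansion is -2, so f′′(0) = 2! * (-2) = -4.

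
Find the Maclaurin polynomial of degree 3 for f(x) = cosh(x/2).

x^2/8 + 1

f(0) = 1
f′(0) = 0
f′′(0) = 1/4
f′′′(0) = 0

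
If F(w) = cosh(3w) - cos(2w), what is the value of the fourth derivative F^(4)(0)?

65

Combine the two series term by term.
From the series, [w^4] F = 65/24; multiply by 4! = 24 to get 65.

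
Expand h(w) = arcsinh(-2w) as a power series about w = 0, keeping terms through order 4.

[w^0] = 0;  [w^1] = -2;  [w^2] = 0;  [w^3] = 4/3;  [w^4] = 0.

4*w^3/3 - 2*w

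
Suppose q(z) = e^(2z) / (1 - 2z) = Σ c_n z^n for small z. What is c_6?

Expand each factor separately, then convolve coefficients.
[z^0] = 1;  [z^1] = 4;  [z^2] = 10;  [z^3] = 64/3;  [z^4] = 130/3;  [z^5] = 1304/15;  [z^6] = 7828/45.
So c_6 = q^(6)(0)/6! = 7828/45.

7828/45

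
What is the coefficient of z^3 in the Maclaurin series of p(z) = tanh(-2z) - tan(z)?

Combine the two series term by term.
[z^0] = 0;  [z^1] = -3;  [z^2] = 0;  [z^3] = 7/3.

7/3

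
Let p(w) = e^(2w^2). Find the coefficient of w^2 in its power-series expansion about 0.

Apply the Taylor formula c_k = f^(k)(a)/k!.
p(0) = 1
p′(0) = 0
p′′(0) = 4
So c_2 = p′′(0)/2! = 2.

2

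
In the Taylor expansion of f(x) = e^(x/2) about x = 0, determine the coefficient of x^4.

1/384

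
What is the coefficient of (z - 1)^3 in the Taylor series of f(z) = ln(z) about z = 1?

f(1) = 0
f′(1) = 1
f′′(1) = -1
f′′′(1) = 2
So c_3 = f′′′(1)/3! = 1/3.

1/3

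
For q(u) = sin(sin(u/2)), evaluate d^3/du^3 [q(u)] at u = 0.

-1/4

Compose series: expand the inner function first, then feed it into the outer expansion.
The coefficient of u^3 in the expansion is -1/24, so q′′′(0) = 3! * (-1/24) = -1/4.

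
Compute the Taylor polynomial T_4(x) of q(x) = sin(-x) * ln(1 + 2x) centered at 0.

-7*x^4/3 + 2*x^3 - 2*x^2

Write out both Maclaurin series and multiply, keeping only the needed powers.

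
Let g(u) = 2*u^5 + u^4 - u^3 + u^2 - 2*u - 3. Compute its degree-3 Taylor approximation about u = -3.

167*(u + 3)^3 - 476*(u + 3)^2 + 667*(u + 3) - 366

g(-3) = -366
g′(-3) = 667
g′′(-3) = -952
g′′′(-3) = 1002
Then c_k = g^(k)(-3)/k! gives each Taylor coefficient.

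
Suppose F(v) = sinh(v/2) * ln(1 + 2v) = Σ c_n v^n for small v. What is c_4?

11/8

Take the Cauchy product of the two expansions.
F(0) = 0
F′(0) = 0
F′′(0) = 2
F′′′(0) = -6
F^(4)(0) = 33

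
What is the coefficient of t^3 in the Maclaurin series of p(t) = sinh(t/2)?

1/48

[t^0] = 0;  [t^1] = 1/2;  [t^2] = 0;  [t^3] = 1/48.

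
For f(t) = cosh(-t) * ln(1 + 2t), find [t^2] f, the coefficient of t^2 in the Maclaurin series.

-2

Multiply the two series term by term and collect like powers.
f(0) = 0
f′(0) = 2
f′′(0) = -4
So c_2 = f′′(0)/2! = -2.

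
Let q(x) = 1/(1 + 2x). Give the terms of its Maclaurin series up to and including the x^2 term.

4*x^2 - 2*x + 1

q(0) = 1
q′(0) = -2
q′′(0) = 8
Then c_k = q^(k)(0)/k! gives each Taylor coefficient.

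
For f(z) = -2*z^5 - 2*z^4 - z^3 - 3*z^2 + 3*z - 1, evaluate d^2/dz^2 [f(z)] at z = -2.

230

The coefficient of (z + 2)^2 in the expansion is 115, so f′′(-2) = 2! * (115) = 230.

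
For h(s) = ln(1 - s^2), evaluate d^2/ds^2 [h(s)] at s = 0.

Apply the Taylor formula c_k = f^(k)(a)/k!.
The coefficient of s^2 in the expansion is -1, so h′′(0) = 2! * (-1) = -2.

-2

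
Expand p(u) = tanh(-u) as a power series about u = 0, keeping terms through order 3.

u^3/3 - u

[u^0] = 0;  [u^1] = -1;  [u^2] = 0;  [u^3] = 1/3.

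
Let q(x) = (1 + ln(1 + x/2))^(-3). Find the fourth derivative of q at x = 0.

435/8

Let u equal the inner series; expand the outer function in u and truncate.
From the series, [x^4] q = 145/64; multiply by 4! = 24 to get 435/8.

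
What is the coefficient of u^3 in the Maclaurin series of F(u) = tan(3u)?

F(0) = 0
F′(0) = 3
F′′(0) = 0
F′′′(0) = 54

9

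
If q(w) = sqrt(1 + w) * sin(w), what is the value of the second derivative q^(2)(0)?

Expand each factor separately, then convolve coefficients.
The coefficient of w^2 in the expansion is 1/2, so q′′(0) = 2! * (1/2) = 1.

1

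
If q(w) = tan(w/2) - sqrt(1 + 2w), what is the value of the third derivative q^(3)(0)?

Combine the two series term by term.
From the series, [w^3] q = -11/24; multiply by 3! = 6 to get -11/4.

-11/4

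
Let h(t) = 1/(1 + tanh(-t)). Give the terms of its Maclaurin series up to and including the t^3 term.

Plug the Maclaurin series of the inner function into that of the outer and collect terms.

2*t^3/3 + t^2 + t + 1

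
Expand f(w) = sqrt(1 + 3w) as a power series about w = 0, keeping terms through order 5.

1701*w^5/256 - 405*w^4/128 + 27*w^3/16 - 9*w^2/8 + 3*w/2 + 1

[w^0] = 1;  [w^1] = 3/2;  [w^2] = -9/8;  [w^3] = 27/16;  [w^4] = -405/128;  [w^5] = 1701/256.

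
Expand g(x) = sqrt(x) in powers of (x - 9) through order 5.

7*(x - 9)^5/5038848 - 5*(x - 9)^4/279936 + (x - 9)^3/3888 - (x - 9)^2/216 + (x - 9)/6 + 3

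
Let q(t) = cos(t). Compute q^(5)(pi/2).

-1

The coefficient of (t - pi/2)^5 in the expansion is -1/120, so q^(5)(pi/2) = 5! * (-1/120) = -1.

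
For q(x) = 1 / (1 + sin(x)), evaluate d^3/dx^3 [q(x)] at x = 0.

Write 1/(1+u) = 1 - u + u^2 - u^3 + ... and substitute the series for u.
From the series, [x^3] q = -5/6; multiply by 3! = 6 to get -5.

-5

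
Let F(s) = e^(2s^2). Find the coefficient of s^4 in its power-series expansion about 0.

2

Use the known series and substitute for the argument.
F(0) = 1
F′(0) = 0
F′′(0) = 4
F′′′(0) = 0
F^(4)(0) = 48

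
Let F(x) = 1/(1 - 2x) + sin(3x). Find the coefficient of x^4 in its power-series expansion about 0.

Expand each term separately and add.
[x^0] = 1;  [x^1] = 5;  [x^2] = 4;  [x^3] = 7/2;  [x^4] = 16.

16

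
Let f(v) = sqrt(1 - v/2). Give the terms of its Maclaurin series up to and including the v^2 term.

f(0) = 1
f′(0) = -1/4
f′′(0) = -1/16
The Taylor polynomial is Σ f^(k)(0)/k! · v^k.

-v^2/32 - v/4 + 1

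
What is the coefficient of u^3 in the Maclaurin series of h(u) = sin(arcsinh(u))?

Plug the Maclaurin series of the inner function into that of the outer and collect terms.
So c_3 = h′′′(0)/3! = -1/3.

-1/3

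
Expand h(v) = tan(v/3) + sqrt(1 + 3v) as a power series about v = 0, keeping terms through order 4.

Combine the two series term by term.
[v^0] = 1;  [v^1] = 11/6;  [v^2] = -9/8;  [v^3] = 2203/1296;  [v^4] = -405/128.

-405*v^4/128 + 2203*v^3/1296 - 9*v^2/8 + 11*v/6 + 1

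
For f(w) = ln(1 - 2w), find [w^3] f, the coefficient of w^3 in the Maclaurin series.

-8/3

f(0) = 0
f′(0) = -2
f′′(0) = -4
f′′′(0) = -16
The Taylor polynomial is Σ f^(k)(0)/k! · w^k.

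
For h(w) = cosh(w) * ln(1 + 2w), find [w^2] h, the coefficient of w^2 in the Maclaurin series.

-2

Write out both Maclaurin series and multiply, keeping only the needed powers.
So c_2 = h′′(0)/2! = -2.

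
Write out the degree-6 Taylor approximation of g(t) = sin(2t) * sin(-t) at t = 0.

-91*t^6/180 + 5*t^4/3 - 2*t^2

Multiply the two series term by term and collect like powers.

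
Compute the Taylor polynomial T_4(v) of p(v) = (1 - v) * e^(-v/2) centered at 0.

3*v^4/128 - 7*v^3/48 + 5*v^2/8 - 3*v/2 + 1

Shift and add copies of the series according to the polynomial's terms.
p(0) = 1
p′(0) = -3/2
p′′(0) = 5/4
p′′′(0) = -7/8
p^(4)(0) = 9/16
The Taylor polynomial is Σ p^(k)(0)/k! · v^k.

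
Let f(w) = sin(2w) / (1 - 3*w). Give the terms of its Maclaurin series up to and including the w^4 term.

Use 1/(1 - r) = Σ r^k on the denominator, then take the Cauchy product.
f(0) = 0
f′(0) = 2
f′′(0) = 12
f′′′(0) = 100
f^(4)(0) = 1200

50*w^4 + 50*w^3/3 + 6*w^2 + 2*w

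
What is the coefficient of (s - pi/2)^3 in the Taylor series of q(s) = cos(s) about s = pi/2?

1/6

Compute the successive derivatives at the expansion point and divide by k!.
So c_3 = q′′′(pi/2)/3! = 1/6.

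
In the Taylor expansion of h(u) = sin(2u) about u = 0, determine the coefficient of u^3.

h(0) = 0
h′(0) = 2
h′′(0) = 0
h′′′(0) = -8
Dividing each by k! gives the coefficients c_0, ..., c_3.

-4/3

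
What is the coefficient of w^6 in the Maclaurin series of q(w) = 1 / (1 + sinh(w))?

77/45

Use the geometric series for the reciprocal, then substitute.
q(0) = 1
q′(0) = -1
q′′(0) = 2
q′′′(0) = -7
q^(4)(0) = 32
q^(5)(0) = -181
q^(6)(0) = 1232
The Taylor polynomial is Σ q^(k)(0)/k! · w^k.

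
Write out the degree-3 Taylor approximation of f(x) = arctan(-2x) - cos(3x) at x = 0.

Combine the two series term by term.
f(0) = -1
f′(0) = -2
f′′(0) = 9
f′′′(0) = 16
Then c_k = f^(k)(0)/k! gives each Taylor coefficient.

8*x^3/3 + 9*x^2/2 - 2*x - 1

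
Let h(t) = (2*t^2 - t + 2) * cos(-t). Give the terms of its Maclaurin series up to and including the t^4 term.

Shift and add copies of the series according to the polynomial's terms.
h(0) = 2
h′(0) = -1
h′′(0) = 2
h′′′(0) = 3
h^(4)(0) = -22

-11*t^4/12 + t^3/2 + t^2 - t + 2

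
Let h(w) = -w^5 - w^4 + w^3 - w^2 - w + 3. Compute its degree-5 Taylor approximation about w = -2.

-(w + 2)^5 + 9*(w + 2)^4 - 31*(w + 2)^3 + 49*(w + 2)^2 - 33*(w + 2) + 9

[(w + 2)^0] = 9;  [(w + 2)^1] = -33;  [(w + 2)^2] = 49;  [(w + 2)^3] = -31;  [(w + 2)^4] = 9;  [(w + 2)^5] = -1.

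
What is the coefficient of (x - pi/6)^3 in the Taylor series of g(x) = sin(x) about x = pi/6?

g(pi/6) = 1/2
g′(pi/6) = sqrt(3)/2
g′′(pi/6) = -1/2
g′′′(pi/6) = -sqrt(3)/2
So c_3 = g′′′(pi/6)/3! = -sqrt(3)/12.

-sqrt(3)/12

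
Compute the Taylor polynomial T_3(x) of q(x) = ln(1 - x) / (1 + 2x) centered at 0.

Write out both Maclaurin series and multiply, keeping only the needed powers.
q(0) = 0
q′(0) = -1
q′′(0) = 3
q′′′(0) = -20
Dividing each by k! gives the coefficients c_0, ..., c_3.

-10*x^3/3 + 3*x^2/2 - x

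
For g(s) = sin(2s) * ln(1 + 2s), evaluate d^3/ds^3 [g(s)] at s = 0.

Expand each factor separately, then convolve coefficients.
The coefficient of s^3 in the expansion is -4, so g′′′(0) = 3! * (-4) = -24.

-24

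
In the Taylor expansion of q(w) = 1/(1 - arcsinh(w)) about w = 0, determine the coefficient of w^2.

1

Let u equal the inner series; expand the outer function in u and truncate.
q(0) = 1
q′(0) = 1
q′′(0) = 2
Then c_k = q^(k)(0)/k! gives each Taylor coefficient.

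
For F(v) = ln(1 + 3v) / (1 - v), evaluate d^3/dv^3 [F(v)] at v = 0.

45

Expand each factor separately, then convolve coefficients.
From the series, [v^3] F = 15/2; multiply by 3! = 6 to get 45.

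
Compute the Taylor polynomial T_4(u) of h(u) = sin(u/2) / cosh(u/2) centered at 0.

-u^3/12 + u/2

Divide the numerator series by the denominator series (power-series long division).
h(0) = 0
h′(0) = 1/2
h′′(0) = 0
h′′′(0) = -1/2
h^(4)(0) = 0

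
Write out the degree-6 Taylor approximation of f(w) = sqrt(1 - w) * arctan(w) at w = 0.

-409*w^6/3840 + 389*w^5/1920 + 5*w^4/48 - 11*w^3/24 - w^2/2 + w

Expand each factor separately, then convolve coefficients.
[w^0] = 0;  [w^1] = 1;  [w^2] = -1/2;  [w^3] = -11/24;  [w^4] = 5/48;  [w^5] = 389/1920;  [w^6] = -409/3840.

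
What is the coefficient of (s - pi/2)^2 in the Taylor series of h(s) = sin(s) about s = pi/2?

-1/2

Apply the Taylor formula c_k = f^(k)(a)/k!.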